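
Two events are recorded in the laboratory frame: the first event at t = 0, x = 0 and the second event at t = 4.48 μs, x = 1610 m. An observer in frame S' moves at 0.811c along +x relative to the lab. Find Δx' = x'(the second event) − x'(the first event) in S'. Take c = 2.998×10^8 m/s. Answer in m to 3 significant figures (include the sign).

Δx' ≈ 890 m

γ = 1/√(1 − 0.811²) = 1.7093
Δx' = γ(Δx − vΔt) = 1.7093 × (1610 m − 0.811×(2.998×10^8 m/s)×4.48×10^-6 s)
= 1.7093 × (520.74 m) = 890 m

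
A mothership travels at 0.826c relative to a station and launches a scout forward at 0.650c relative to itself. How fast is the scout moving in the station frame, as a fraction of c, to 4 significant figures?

u ≈ 0.9604c

Compose boost 2: (0.650 + 0.826)/(1 + 0.650×0.826) = 1.476/1.53690 = 0.9604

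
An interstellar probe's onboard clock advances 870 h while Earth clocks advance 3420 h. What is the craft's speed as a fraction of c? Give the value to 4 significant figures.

β ≈ 0.9671

γ = Δt/τ₀ = 3420/870 = 3.93103
β = √(1 − 1/γ²) = √(1 − 1/3.93103²) = 0.9671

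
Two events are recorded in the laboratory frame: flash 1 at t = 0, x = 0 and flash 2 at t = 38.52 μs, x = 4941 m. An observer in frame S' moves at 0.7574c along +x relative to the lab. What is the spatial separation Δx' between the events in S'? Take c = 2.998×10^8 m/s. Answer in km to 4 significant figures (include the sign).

γ = 1/√(1 − 0.7574²) = 1.53151
Δx' = γ(Δx − vΔt) = 1.53151 × (4941 m − 0.7574×(2.998×10^8 m/s)×38.52×10^-6 s)
= 1.53151 × (-3805.68 m) = -5.828 km

Δx' ≈ -5.828 km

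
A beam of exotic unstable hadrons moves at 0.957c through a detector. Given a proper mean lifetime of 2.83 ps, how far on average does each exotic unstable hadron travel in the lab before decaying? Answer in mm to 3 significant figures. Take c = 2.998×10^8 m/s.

d ≈ 2.80 mm

γ = 1/√(1 − 0.957²) = 3.4472
Dilated lifetime: Δt = γτ₀ = 3.4472 × 2.83 ps = 9.7557 ps
d = vΔt = 0.957c × 9.7557 ps = 2.8691×10^8 m/s × 9.7557×10^-12 s = 2.80 mm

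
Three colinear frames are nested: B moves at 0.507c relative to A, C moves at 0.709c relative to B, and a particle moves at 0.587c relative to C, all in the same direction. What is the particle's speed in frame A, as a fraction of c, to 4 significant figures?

Compose boost 2: (0.709 + 0.507)/(1 + 0.709×0.507) = 1.216/1.35946 = 0.894471
Compose boost 3: (0.587 + 0.894471)/(1 + 0.587×0.894471) = 1.48147/1.52505 = 0.9714

u ≈ 0.9714c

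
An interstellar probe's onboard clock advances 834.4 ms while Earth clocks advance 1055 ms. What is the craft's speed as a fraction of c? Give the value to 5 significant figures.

γ = Δt/τ₀ = 1055/834.4 = 1.264382
β = √(1 − 1/γ²) = √(1 − 1/1.264382²) = 0.61194

β ≈ 0.61194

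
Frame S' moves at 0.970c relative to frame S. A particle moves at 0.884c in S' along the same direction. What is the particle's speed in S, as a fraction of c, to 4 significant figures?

u ≈ 0.9981c

Relativistic velocity addition: u = (u' + v)/(1 + u'v/c²)
= (0.884 + 0.970)/(1 + 0.884×0.970) = 1.854/1.85748 = 0.9981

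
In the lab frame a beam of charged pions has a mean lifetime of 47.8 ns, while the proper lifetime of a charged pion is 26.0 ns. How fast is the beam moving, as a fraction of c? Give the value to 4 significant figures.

β ≈ 0.8391

γ = Δt/τ₀ = 47.8/26.0 = 1.83846
β = √(1 − 1/γ²) = √(1 − 1/1.83846²) = 0.8391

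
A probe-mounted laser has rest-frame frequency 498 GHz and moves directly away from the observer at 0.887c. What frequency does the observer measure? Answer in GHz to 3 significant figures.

f_obs ≈ 122 GHz

Relativistic Doppler: f_obs = f_src √((1−β)/(1+β))
= 498 × √(0.11300/1.8870) = 498 × 0.24471 = 122 GHz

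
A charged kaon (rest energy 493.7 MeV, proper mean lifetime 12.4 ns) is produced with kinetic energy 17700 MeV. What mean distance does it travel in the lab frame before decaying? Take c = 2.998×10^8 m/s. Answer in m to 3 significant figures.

d ≈ 137 m

γ = 1 + K/(m₀c²) = 1 + 17700/493.7 = 36.852
β = √(1 − 1/γ²) = 0.99963
Dilated lifetime: γτ₀ = 36.852 × 12.4 ns = 456.96 ns
d = βc·γτ₀ = 0.99963 × (2.998×10^8 m/s) × 4.5696×10^-7 s = 137 m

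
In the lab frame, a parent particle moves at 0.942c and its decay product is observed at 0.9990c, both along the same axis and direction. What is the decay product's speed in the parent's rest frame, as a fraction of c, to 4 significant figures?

u' ≈ 0.9671c

Inverse velocity addition: u' = (u − v)/(1 − uv/c²)
= (0.9990 − 0.942)/(1 − 0.9990×0.942) = 0.05700/0.0589420 = 0.9671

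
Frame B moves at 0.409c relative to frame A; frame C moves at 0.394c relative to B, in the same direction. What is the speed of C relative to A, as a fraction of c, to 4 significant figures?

Compose boost 2: (0.394 + 0.409)/(1 + 0.394×0.409) = 0.8030/1.16115 = 0.6916

u ≈ 0.6916c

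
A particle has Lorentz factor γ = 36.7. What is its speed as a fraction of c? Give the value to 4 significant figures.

β ≈ 0.9996

β = √(1 − 1/γ²) = √(1 − 1/36.7²) = √(0.999258) = 0.9996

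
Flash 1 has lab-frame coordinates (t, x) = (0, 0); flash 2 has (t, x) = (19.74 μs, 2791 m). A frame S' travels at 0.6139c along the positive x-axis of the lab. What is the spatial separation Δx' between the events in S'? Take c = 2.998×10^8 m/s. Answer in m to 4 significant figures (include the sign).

γ = 1/√(1 − 0.6139²) = 1.26681
Δx' = γ(Δx − vΔt) = 1.26681 × (2791 m − 0.6139×(2.998×10^8 m/s)×19.74×10^-6 s)
= 1.26681 × (-842.092 m) = -1067 m

Δx' ≈ -1067 m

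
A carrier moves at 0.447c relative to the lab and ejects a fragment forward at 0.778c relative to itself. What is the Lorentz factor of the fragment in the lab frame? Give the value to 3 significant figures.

γ ≈ 2.40

u_lab = (0.778 + 0.447)/(1 + 0.778×0.447) = 1.225/1.34777 = 0.908911
γ = 1/√(1 − 0.908911²) = 2.40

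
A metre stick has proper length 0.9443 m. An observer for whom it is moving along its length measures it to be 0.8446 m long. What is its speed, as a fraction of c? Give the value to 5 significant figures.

β ≈ 0.44723

γ = L₀/L = 0.9443/0.8446 = 1.118044
β = √(1 − 1/γ²) = 0.44723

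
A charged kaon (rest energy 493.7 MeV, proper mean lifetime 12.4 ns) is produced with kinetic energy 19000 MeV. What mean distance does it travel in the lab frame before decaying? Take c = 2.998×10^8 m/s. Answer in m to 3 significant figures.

d ≈ 147 m

γ = 1 + K/(m₀c²) = 1 + 19000/493.7 = 39.485
β = √(1 − 1/γ²) = 0.99968
Dilated lifetime: γτ₀ = 39.485 × 12.4 ns = 489.61 ns
d = βc·γτ₀ = 0.99968 × (2.998×10^8 m/s) × 4.8961×10^-7 s = 147 m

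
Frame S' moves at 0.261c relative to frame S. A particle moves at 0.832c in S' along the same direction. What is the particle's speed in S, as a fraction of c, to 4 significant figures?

u ≈ 0.8980c

Relativistic velocity addition: u = (u' + v)/(1 + u'v/c²)
= (0.832 + 0.261)/(1 + 0.832×0.261) = 1.093/1.21715 = 0.8980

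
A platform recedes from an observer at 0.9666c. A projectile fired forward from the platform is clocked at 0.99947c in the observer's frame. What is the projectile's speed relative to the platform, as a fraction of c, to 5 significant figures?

u' ≈ 0.96926c

Inverse velocity addition: u' = (u − v)/(1 − uv/c²)
= (0.99947 − 0.9666)/(1 − 0.99947×0.9666) = 0.032870/0.03391230 = 0.96926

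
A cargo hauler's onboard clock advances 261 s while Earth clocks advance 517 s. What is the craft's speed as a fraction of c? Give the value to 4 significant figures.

γ = Δt/τ₀ = 517/261 = 1.98084
β = √(1 − 1/γ²) = √(1 − 1/1.98084²) = 0.8632

β ≈ 0.8632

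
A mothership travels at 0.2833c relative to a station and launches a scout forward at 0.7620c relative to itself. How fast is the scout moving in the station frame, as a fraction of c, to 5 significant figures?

u ≈ 0.85971c

Compose boost 2: (0.7620 + 0.2833)/(1 + 0.7620×0.2833) = 1.0453/1.215875 = 0.85971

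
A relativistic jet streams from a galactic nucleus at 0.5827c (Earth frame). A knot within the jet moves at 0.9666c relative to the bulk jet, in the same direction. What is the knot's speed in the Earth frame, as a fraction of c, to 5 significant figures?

u ≈ 0.99108c

Relativistic velocity addition: u = (u' + v)/(1 + u'v/c²)
= (0.9666 + 0.5827)/(1 + 0.9666×0.5827) = 1.5493/1.563238 = 0.99108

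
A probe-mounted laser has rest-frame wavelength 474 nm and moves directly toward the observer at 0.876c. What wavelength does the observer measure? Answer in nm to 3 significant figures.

Relativistic Doppler: λ_obs = λ_src √((1−β)/(1+β))
= 474 × √(0.12400/1.8760) = 474 × 0.25710 = 122 nm

λ_obs ≈ 122 nm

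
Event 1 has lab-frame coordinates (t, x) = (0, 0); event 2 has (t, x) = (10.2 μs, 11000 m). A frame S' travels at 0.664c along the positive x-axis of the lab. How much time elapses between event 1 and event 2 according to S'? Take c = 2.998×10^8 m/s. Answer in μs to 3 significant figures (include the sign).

Δt' ≈ -18.9 μs

γ = 1/√(1 − 0.664²) = 1.3374
Δt' = γ(Δt − vΔx/c²) = 1.3374 × (10.2 μs − 0.664×11000 m / (2.998×10^8 m/s))
= 1.3374 × (-14.163 μs) = -18.9 μs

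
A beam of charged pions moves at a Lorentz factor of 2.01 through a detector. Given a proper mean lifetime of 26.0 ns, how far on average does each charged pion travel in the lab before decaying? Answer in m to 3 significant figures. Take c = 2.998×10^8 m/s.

d ≈ 13.6 m

β = √(1 − 1/γ²) = √(1 − 1/2.01²) = 0.86746
Dilated lifetime: Δt = γτ₀ = 2.01 × 26.0 ns = 52.260 ns
d = vΔt = 0.86746c × 52.260 ns = 2.6006×10^8 m/s × 5.2260×10^-8 s = 13.6 m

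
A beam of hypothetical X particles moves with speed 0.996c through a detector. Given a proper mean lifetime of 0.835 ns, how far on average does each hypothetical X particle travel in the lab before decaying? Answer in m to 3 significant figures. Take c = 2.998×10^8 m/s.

γ = 1/√(1 − 0.996²) = 11.192
Dilated lifetime: Δt = γτ₀ = 11.192 × 0.835 ns = 9.3449 ns
d = vΔt = 0.996c × 9.3449 ns = 2.9860×10^8 m/s × 9.3449×10^-9 s = 2.79 m

d ≈ 2.79 m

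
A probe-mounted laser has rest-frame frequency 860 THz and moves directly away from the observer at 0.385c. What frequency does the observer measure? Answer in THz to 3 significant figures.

f_obs ≈ 573 THz

Relativistic Doppler: f_obs = f_src √((1−β)/(1+β))
= 860 × √(0.61500/1.3850) = 860 × 0.66637 = 573 THz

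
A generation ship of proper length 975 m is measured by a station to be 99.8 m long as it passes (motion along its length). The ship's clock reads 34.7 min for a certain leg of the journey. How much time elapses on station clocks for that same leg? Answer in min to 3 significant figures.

Length contraction ⇒ γ = L₀/L = 975/99.8 = 9.7695
Time dilation: Δt = γτ₀ = 9.7695 × 34.7 min = 339 min

Δt ≈ 339 min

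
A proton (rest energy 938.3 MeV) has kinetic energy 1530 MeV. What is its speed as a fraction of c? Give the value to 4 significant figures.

γ = 1 + K/(m₀c²) = 1 + 1530/938.3 = 2.63061
β = √(1 − 1/γ²) = 0.9249

β ≈ 0.9249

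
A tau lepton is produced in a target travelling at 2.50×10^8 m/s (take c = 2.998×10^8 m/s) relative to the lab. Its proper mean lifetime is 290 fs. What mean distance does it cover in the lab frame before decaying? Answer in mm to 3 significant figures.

β = v/c = 2.50×10^8 / 2.998×10^8 = 0.83389
γ = 1/√(1 − 0.83389²) = 1.8118
Dilated lifetime: Δt = γτ₀ = 1.8118 × 290 fs = 525.43 fs
d = vΔt = 0.83389c × 525.43 fs = 2.5000×10^8 m/s × 5.2543×10^-13 s = 0.131 mm

d ≈ 0.131 mm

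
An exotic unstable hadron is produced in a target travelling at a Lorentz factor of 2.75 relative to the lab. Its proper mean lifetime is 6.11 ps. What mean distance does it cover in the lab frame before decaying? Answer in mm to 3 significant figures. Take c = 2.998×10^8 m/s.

β = √(1 − 1/γ²) = √(1 − 1/2.75²) = 0.93154
Dilated lifetime: Δt = γτ₀ = 2.75 × 6.11 ps = 16.803 ps
d = vΔt = 0.93154c × 16.803 ps = 2.7928×10^8 m/s × 1.6803×10^-11 s = 4.69 mm

d ≈ 4.69 mm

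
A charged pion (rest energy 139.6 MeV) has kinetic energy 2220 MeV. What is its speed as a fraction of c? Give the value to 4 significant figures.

β ≈ 0.9982

γ = 1 + K/(m₀c²) = 1 + 2220/139.6 = 16.9026
β = √(1 − 1/γ²) = 0.9982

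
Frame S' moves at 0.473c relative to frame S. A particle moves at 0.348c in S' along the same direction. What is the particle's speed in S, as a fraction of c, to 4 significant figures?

u ≈ 0.7050c

Relativistic velocity addition: u = (u' + v)/(1 + u'v/c²)
= (0.348 + 0.473)/(1 + 0.348×0.473) = 0.8210/1.16460 = 0.7050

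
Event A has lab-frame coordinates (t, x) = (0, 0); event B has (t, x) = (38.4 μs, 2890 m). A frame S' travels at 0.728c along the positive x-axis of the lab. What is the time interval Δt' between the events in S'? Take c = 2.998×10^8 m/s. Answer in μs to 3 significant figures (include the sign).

Δt' ≈ 45.8 μs

γ = 1/√(1 − 0.728²) = 1.4586
Δt' = γ(Δt − vΔx/c²) = 1.4586 × (38.4 μs − 0.728×2890 m / (2.998×10^8 m/s))
= 1.4586 × (31.382 μs) = 45.8 μs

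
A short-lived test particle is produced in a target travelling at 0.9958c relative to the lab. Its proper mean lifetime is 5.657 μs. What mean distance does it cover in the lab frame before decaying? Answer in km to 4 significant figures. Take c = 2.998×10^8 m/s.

γ = 1/√(1 − 0.9958²) = 10.9224
Dilated lifetime: Δt = γτ₀ = 10.9224 × 5.657 μs = 61.7878 μs
d = vΔt = 0.9958c × 61.7878 μs = 2.98541×10^8 m/s × 6.17878×10^-5 s = 18.45 km

d ≈ 18.45 km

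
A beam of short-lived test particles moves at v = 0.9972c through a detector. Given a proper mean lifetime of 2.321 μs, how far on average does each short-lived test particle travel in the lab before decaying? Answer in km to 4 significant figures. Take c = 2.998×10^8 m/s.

γ = 1/√(1 − 0.9972²) = 13.3724
Dilated lifetime: Δt = γτ₀ = 13.3724 × 2.321 μs = 31.0374 μs
d = vΔt = 0.9972c × 31.0374 μs = 2.98961×10^8 m/s × 3.10374×10^-5 s = 9.279 km

d ≈ 9.279 km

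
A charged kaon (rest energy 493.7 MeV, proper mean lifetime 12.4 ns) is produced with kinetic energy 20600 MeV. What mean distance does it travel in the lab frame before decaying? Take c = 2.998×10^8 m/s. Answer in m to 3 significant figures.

d ≈ 159 m

γ = 1 + K/(m₀c²) = 1 + 20600/493.7 = 42.726
β = √(1 − 1/γ²) = 0.99973
Dilated lifetime: γτ₀ = 42.726 × 12.4 ns = 529.80 ns
d = βc·γτ₀ = 0.99973 × (2.998×10^8 m/s) × 5.2980×10^-7 s = 159 m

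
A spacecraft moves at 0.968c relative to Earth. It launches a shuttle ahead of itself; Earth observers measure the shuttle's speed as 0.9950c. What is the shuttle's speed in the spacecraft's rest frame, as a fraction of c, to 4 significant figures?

u' ≈ 0.7329c

Inverse velocity addition: u' = (u − v)/(1 − uv/c²)
= (0.9950 − 0.968)/(1 − 0.9950×0.968) = 0.02700/0.0368400 = 0.7329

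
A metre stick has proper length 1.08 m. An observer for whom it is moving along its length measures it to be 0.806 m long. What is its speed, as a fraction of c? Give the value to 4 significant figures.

γ = L₀/L = 1.08/0.806 = 1.33995
β = √(1 − 1/γ²) = 0.6656

β ≈ 0.6656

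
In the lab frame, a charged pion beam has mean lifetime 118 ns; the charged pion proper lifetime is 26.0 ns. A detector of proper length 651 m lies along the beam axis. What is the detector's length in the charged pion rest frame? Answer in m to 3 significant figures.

L ≈ 143 m

Time dilation ⇒ γ = Δt/τ₀ = 118/26.0 = 4.5385
Length contraction: L = L₀/γ = 651/4.5385 = 143 m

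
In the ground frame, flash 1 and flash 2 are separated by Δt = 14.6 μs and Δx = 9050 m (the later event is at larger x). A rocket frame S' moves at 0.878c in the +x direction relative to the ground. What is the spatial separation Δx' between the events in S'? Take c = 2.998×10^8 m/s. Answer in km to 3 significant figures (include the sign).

Δx' ≈ 10.9 km

γ = 1/√(1 − 0.878²) = 2.0892
Δx' = γ(Δx − vΔt) = 2.0892 × (9050 m − 0.878×(2.998×10^8 m/s)×14.6×10^-6 s)
= 2.0892 × (5206.9 m) = 10.9 km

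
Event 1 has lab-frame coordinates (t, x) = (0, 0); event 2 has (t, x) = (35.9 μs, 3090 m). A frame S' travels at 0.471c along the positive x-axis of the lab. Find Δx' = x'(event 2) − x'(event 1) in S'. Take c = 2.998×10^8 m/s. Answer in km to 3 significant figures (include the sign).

γ = 1/√(1 − 0.471²) = 1.1336
Δx' = γ(Δx − vΔt) = 1.1336 × (3090 m − 0.471×(2.998×10^8 m/s)×35.9×10^-6 s)
= 1.1336 × (-1979.3 m) = -2.24 km

Δx' ≈ -2.24 km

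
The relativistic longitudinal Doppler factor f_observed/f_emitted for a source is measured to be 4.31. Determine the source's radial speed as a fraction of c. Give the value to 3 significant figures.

β ≈ 0.898

f_obs/f_src = √((1+β)/(1−β)) = 4.31  ⇒  (1+β)/(1−β) = 18.576
β = |1 − D²|/(1 + D²) = |1 − 18.576|/(1 + 18.576) = 0.898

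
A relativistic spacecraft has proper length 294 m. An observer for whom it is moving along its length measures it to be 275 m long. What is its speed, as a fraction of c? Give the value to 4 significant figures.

β ≈ 0.3537

γ = L₀/L = 294/275 = 1.06909
β = √(1 − 1/γ²) = 0.3537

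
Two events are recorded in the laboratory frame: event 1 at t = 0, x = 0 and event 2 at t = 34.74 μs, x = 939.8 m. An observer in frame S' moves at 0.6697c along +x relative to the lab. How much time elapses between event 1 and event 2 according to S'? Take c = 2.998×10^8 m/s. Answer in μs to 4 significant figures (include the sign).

γ = 1/√(1 − 0.6697²) = 1.34656
Δt' = γ(Δt − vΔx/c²) = 1.34656 × (34.74 μs − 0.6697×939.8 m / (2.998×10^8 m/s))
= 1.34656 × (32.6407 μs) = 43.95 μs

Δt' ≈ 43.95 μs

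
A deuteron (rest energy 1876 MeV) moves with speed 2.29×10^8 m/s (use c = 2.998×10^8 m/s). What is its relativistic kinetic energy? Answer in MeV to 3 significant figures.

K ≈ 1030 MeV

β = v/c = 2.29×10^8 / 2.998×10^8 = 0.76384
γ = 1/√(1 − 0.76384²) = 1.5494
K = (γ − 1)m₀c² = (1.5494 − 1) × 1876 MeV = 0.54942 × 1876 MeV = 1030 MeV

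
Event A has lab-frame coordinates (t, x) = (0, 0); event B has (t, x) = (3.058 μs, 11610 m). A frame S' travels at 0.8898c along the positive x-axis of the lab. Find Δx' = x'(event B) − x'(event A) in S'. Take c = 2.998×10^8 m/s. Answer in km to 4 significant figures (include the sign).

Δx' ≈ 23.65 km

γ = 1/√(1 − 0.8898²) = 2.19130
Δx' = γ(Δx − vΔt) = 2.19130 × (11610 m − 0.8898×(2.998×10^8 m/s)×3.058×10^-6 s)
= 2.19130 × (10794.2 m) = 23.65 km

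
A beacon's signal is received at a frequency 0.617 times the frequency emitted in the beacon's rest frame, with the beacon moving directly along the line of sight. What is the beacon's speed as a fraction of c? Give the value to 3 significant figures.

β ≈ 0.449

f_obs/f_src = √((1−β)/(1+β)) = 0.617  ⇒  (1−β)/(1+β) = 0.38069
β = |1 − D²|/(1 + D²) = |1 − 0.38069|/(1 + 0.38069) = 0.449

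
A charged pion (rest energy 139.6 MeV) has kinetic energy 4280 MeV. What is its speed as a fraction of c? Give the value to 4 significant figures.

β ≈ 0.9995

γ = 1 + K/(m₀c²) = 1 + 4280/139.6 = 31.6590
β = √(1 − 1/γ²) = 0.9995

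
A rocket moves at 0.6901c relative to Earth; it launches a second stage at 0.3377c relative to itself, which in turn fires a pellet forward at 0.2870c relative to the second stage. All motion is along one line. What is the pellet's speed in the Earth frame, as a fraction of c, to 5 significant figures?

u ≈ 0.90423c

Compose boost 2: (0.3377 + 0.6901)/(1 + 0.3377×0.6901) = 1.0278/1.233047 = 0.8335450
Compose boost 3: (0.2870 + 0.8335450)/(1 + 0.2870×0.8335450) = 1.120545/1.239227 = 0.90423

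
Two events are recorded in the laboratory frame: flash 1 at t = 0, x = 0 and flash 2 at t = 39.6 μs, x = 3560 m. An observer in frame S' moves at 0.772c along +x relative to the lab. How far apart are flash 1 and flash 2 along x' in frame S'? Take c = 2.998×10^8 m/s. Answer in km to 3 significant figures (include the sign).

Δx' ≈ -8.82 km

γ = 1/√(1 − 0.772²) = 1.5733
Δx' = γ(Δx − vΔt) = 1.5733 × (3560 m − 0.772×(2.998×10^8 m/s)×39.6×10^-6 s)
= 1.5733 × (-5605.2 m) = -8.82 km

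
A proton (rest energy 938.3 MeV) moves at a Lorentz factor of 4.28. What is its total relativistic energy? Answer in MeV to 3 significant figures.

γ = 4.28 (given)
E = γm₀c² = 4.28 × 938.3 MeV = 4020 MeV

E ≈ 4020 MeV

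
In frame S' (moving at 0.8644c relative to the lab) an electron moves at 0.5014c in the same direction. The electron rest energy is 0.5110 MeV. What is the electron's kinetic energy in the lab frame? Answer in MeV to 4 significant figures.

K ≈ 1.173 MeV

u_lab = (0.5014 + 0.8644)/(1 + 0.5014×0.8644) = 0.9528326
γ = 1/√(1 − 0.9528326²) = 3.29493
K = (γ − 1)m₀c² = (3.29493 − 1) × 0.5110 = 2.29493 × 0.5110 = 1.173 MeV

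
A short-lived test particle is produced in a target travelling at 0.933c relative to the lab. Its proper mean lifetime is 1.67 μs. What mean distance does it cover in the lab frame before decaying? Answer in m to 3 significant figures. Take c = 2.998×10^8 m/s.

d ≈ 1300 m

γ = 1/√(1 − 0.933²) = 2.7787
Dilated lifetime: Δt = γτ₀ = 2.7787 × 1.67 μs = 4.6405 μs
d = vΔt = 0.933c × 4.6405 μs = 2.7971×10^8 m/s × 4.6405×10^-6 s = 1300 m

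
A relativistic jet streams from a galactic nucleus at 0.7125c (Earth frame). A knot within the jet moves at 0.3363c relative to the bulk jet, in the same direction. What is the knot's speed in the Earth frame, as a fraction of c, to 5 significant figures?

Relativistic velocity addition: u = (u' + v)/(1 + u'v/c²)
= (0.3363 + 0.7125)/(1 + 0.3363×0.7125) = 1.0488/1.239614 = 0.84607

u ≈ 0.84607c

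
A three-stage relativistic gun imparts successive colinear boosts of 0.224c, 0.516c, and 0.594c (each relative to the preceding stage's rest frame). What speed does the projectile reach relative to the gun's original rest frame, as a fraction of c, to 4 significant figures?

u ≈ 0.9019c

Compose boost 2: (0.516 + 0.224)/(1 + 0.516×0.224) = 0.7400/1.11558 = 0.663330
Compose boost 3: (0.594 + 0.663330)/(1 + 0.594×0.663330) = 1.25733/1.39402 = 0.9019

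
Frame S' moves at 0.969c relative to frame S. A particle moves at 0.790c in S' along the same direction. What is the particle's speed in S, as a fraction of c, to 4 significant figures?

u ≈ 0.9963c

Relativistic velocity addition: u = (u' + v)/(1 + u'v/c²)
= (0.790 + 0.969)/(1 + 0.790×0.969) = 1.759/1.76551 = 0.9963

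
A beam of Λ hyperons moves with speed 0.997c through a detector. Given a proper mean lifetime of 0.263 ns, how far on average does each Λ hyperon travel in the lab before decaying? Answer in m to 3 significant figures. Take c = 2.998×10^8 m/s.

γ = 1/√(1 − 0.997²) = 12.920
Dilated lifetime: Δt = γτ₀ = 12.920 × 0.263 ns = 3.3979 ns
d = vΔt = 0.997c × 3.3979 ns = 2.9890×10^8 m/s × 3.3979×10^-9 s = 1.02 m

d ≈ 1.02 m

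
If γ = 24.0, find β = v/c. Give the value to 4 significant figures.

β ≈ 0.9991

β = √(1 − 1/γ²) = √(1 − 1/24.0²) = √(0.998264) = 0.9991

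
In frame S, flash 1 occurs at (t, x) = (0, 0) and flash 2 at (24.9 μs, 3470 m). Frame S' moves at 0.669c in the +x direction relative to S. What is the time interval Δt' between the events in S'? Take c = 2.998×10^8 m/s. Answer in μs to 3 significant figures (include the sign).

γ = 1/√(1 − 0.669²) = 1.3454
Δt' = γ(Δt − vΔx/c²) = 1.3454 × (24.9 μs − 0.669×3470 m / (2.998×10^8 m/s))
= 1.3454 × (17.157 μs) = 23.1 μs

Δt' ≈ 23.1 μs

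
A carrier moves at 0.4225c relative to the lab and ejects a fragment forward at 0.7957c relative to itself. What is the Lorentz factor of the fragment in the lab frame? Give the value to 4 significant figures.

γ ≈ 2.434

u_lab = (0.7957 + 0.4225)/(1 + 0.7957×0.4225) = 1.2182/1.336183 = 0.9117013
γ = 1/√(1 − 0.9117013²) = 2.434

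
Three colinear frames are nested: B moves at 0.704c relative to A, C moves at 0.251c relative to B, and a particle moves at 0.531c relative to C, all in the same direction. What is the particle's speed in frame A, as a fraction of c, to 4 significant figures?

Compose boost 2: (0.251 + 0.704)/(1 + 0.251×0.704) = 0.9550/1.17670 = 0.811589
Compose boost 3: (0.531 + 0.811589)/(1 + 0.531×0.811589) = 1.34259/1.43095 = 0.9382

u ≈ 0.9382c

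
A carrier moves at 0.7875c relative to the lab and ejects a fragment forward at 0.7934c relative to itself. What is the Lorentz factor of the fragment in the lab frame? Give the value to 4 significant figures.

u_lab = (0.7934 + 0.7875)/(1 + 0.7934×0.7875) = 1.5809/1.624802 = 0.9729798
γ = 1/√(1 − 0.9729798²) = 4.331

γ ≈ 4.331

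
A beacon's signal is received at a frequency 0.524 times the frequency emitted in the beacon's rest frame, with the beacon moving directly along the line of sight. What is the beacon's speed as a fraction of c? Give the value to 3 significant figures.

f_obs/f_src = √((1−β)/(1+β)) = 0.524  ⇒  (1−β)/(1+β) = 0.27458
β = |1 − D²|/(1 + D²) = |1 − 0.27458|/(1 + 0.27458) = 0.569

β ≈ 0.569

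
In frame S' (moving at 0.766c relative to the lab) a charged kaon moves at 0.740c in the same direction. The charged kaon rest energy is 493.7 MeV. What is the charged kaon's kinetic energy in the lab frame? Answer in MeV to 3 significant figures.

u_lab = (0.740 + 0.766)/(1 + 0.740×0.766) = 0.961170
γ = 1/√(1 − 0.961170²) = 3.6238
K = (γ − 1)m₀c² = (3.6238 − 1) × 493.7 = 2.6238 × 493.7 = 1300 MeV

K ≈ 1300 MeV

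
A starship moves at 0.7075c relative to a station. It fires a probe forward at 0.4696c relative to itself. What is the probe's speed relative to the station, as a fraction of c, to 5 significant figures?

u ≈ 0.88355c

Relativistic velocity addition: u = (u' + v)/(1 + u'v/c²)
= (0.4696 + 0.7075)/(1 + 0.4696×0.7075) = 1.1771/1.332242 = 0.88355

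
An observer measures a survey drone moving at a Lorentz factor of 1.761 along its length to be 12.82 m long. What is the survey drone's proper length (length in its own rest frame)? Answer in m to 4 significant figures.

L₀ ≈ 22.58 m

γ = 1.761 (given)
L₀ = γL = 1.761 × 12.82 = 22.58 m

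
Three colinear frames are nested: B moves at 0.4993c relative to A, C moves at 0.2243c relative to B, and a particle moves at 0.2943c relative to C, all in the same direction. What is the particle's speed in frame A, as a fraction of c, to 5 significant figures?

u ≈ 0.79313c

Compose boost 2: (0.2243 + 0.4993)/(1 + 0.2243×0.4993) = 0.72360/1.111993 = 0.6507235
Compose boost 3: (0.2943 + 0.6507235)/(1 + 0.2943×0.6507235) = 0.9450235/1.191508 = 0.79313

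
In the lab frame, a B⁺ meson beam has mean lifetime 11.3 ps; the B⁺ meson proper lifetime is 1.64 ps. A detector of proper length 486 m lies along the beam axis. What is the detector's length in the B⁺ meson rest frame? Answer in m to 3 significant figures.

L ≈ 70.5 m

Time dilation ⇒ γ = Δt/τ₀ = 11.3/1.64 = 6.8902
Length contraction: L = L₀/γ = 486/6.8902 = 70.5 m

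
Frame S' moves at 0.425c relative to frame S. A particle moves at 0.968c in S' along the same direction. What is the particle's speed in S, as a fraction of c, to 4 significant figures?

u ≈ 0.9870c

Relativistic velocity addition: u = (u' + v)/(1 + u'v/c²)
= (0.968 + 0.425)/(1 + 0.968×0.425) = 1.393/1.41140 = 0.9870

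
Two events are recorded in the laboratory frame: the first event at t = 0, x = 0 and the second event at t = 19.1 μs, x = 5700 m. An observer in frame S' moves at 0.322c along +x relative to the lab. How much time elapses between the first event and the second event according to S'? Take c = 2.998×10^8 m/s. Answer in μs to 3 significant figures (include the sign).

γ = 1/√(1 − 0.322²) = 1.0563
Δt' = γ(Δt − vΔx/c²) = 1.0563 × (19.1 μs − 0.322×5700 m / (2.998×10^8 m/s))
= 1.0563 × (12.978 μs) = 13.7 μs

Δt' ≈ 13.7 μs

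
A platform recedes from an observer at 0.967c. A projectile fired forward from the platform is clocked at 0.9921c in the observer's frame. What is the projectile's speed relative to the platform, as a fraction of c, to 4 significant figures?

u' ≈ 0.6176c

Inverse velocity addition: u' = (u − v)/(1 − uv/c²)
= (0.9921 − 0.967)/(1 − 0.9921×0.967) = 0.02510/0.0406393 = 0.6176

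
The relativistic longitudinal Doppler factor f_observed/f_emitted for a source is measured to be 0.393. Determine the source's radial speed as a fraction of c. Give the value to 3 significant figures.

β ≈ 0.732

f_obs/f_src = √((1−β)/(1+β)) = 0.393  ⇒  (1−β)/(1+β) = 0.15445
β = |1 − D²|/(1 + D²) = |1 − 0.15445|/(1 + 0.15445) = 0.732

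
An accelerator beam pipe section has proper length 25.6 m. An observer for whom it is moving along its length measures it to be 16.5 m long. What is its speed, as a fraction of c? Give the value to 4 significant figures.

β ≈ 0.7646

γ = L₀/L = 25.6/16.5 = 1.55152
β = √(1 − 1/γ²) = 0.7646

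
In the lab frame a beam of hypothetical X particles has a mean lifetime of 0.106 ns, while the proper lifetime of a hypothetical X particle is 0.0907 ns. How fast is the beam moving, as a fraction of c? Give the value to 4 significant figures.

γ = Δt/τ₀ = 0.106/0.0907 = 1.16869
β = √(1 − 1/γ²) = √(1 − 1/1.16869²) = 0.5175

β ≈ 0.5175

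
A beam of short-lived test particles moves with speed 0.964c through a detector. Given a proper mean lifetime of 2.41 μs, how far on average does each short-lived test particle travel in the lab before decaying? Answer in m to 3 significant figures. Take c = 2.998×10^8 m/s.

d ≈ 2620 m

γ = 1/√(1 − 0.964²) = 3.7608
Dilated lifetime: Δt = γτ₀ = 3.7608 × 2.41 μs = 9.0635 μs
d = vΔt = 0.964c × 9.0635 μs = 2.8901×10^8 m/s × 9.0635×10^-6 s = 2620 m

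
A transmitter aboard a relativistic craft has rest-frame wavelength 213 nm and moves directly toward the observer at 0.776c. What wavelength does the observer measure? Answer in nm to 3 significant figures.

λ_obs ≈ 75.6 nm

Relativistic Doppler: λ_obs = λ_src √((1−β)/(1+β))
= 213 × √(0.22400/1.7760) = 213 × 0.35514 = 75.6 nm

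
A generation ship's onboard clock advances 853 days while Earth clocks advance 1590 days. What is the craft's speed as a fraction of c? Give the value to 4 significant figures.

β ≈ 0.8439

γ = Δt/τ₀ = 1590/853 = 1.86401
β = √(1 − 1/γ²) = √(1 − 1/1.86401²) = 0.8439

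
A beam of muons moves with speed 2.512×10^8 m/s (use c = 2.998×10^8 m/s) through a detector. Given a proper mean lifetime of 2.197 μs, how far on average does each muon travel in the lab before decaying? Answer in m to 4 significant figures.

d ≈ 1011 m

β = v/c = 2.512×10^8 / 2.998×10^8 = 0.837892
γ = 1/√(1 − 0.837892²) = 1.83205
Dilated lifetime: Δt = γτ₀ = 1.83205 × 2.197 μs = 4.02502 μs
d = vΔt = 0.837892c × 4.02502 μs = 2.51200×10^8 m/s × 4.02502×10^-6 s = 1011 m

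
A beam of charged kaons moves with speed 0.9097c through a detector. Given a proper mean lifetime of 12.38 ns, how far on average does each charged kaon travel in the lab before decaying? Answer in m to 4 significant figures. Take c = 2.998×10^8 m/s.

γ = 1/√(1 − 0.9097²) = 2.40809
Dilated lifetime: Δt = γτ₀ = 2.40809 × 12.38 ns = 29.8122 ns
d = vΔt = 0.9097c × 29.8122 ns = 2.72728×10^8 m/s × 2.98122×10^-8 s = 8.131 m

d ≈ 8.131 m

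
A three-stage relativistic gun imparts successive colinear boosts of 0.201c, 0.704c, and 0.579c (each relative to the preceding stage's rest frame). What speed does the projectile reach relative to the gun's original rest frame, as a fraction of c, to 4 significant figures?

u ≈ 0.9402c

Compose boost 2: (0.704 + 0.201)/(1 + 0.704×0.201) = 0.9050/1.14150 = 0.792814
Compose boost 3: (0.579 + 0.792814)/(1 + 0.579×0.792814) = 1.37181/1.45904 = 0.9402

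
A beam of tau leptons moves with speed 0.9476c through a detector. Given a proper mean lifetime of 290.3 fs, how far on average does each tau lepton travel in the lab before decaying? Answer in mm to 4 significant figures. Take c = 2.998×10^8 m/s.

γ = 1/√(1 − 0.9476²) = 3.13029
Dilated lifetime: Δt = γτ₀ = 3.13029 × 290.3 fs = 908.723 fs
d = vΔt = 0.9476c × 908.723 fs = 2.84090×10^8 m/s × 9.08723×10^-13 s = 0.2582 mm

d ≈ 0.2582 mm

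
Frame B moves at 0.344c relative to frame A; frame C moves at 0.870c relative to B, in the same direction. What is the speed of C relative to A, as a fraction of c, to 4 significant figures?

u ≈ 0.9344c

Compose boost 2: (0.870 + 0.344)/(1 + 0.870×0.344) = 1.214/1.29928 = 0.9344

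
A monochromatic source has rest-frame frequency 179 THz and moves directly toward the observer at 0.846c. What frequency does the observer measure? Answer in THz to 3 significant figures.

Relativistic Doppler: f_obs = f_src √((1+β)/(1−β))
= 179 × √(1.8460/0.15400) = 179 × 3.4622 = 620 THz

f_obs ≈ 620 THz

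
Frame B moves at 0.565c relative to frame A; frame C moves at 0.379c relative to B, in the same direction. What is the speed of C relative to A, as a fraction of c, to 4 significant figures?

Compose boost 2: (0.379 + 0.565)/(1 + 0.379×0.565) = 0.9440/1.21413 = 0.7775

u ≈ 0.7775c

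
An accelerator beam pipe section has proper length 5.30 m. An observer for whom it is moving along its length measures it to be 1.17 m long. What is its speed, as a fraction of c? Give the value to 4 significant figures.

γ = L₀/L = 5.30/1.17 = 4.52991
β = √(1 − 1/γ²) = 0.9753

β ≈ 0.9753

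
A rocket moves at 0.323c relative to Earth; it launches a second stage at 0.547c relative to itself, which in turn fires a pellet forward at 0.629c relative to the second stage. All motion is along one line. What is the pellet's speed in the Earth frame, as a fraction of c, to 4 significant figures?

u ≈ 0.9340c

Compose boost 2: (0.547 + 0.323)/(1 + 0.547×0.323) = 0.8700/1.17668 = 0.739368
Compose boost 3: (0.629 + 0.739368)/(1 + 0.629×0.739368) = 1.36837/1.46506 = 0.9340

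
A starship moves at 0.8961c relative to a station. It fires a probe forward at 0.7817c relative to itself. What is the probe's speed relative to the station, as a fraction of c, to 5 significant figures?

Relativistic velocity addition: u = (u' + v)/(1 + u'v/c²)
= (0.7817 + 0.8961)/(1 + 0.7817×0.8961) = 1.6778/1.700481 = 0.98666

u ≈ 0.98666c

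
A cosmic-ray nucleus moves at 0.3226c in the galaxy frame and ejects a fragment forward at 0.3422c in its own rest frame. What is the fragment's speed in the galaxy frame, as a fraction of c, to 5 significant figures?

Compose boost 2: (0.3422 + 0.3226)/(1 + 0.3422×0.3226) = 0.66480/1.110394 = 0.59871

u ≈ 0.59871c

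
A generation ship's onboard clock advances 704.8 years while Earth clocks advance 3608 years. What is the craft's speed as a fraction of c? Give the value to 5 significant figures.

β ≈ 0.98073

γ = Δt/τ₀ = 3608/704.8 = 5.119183
β = √(1 − 1/γ²) = √(1 − 1/5.119183²) = 0.98073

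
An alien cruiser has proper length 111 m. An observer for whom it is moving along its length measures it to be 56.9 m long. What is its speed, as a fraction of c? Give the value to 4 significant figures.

γ = L₀/L = 111/56.9 = 1.95079
β = √(1 − 1/γ²) = 0.8586

β ≈ 0.8586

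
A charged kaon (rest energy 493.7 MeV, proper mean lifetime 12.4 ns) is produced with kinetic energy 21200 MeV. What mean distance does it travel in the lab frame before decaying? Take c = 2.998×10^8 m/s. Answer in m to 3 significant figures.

d ≈ 163 m

γ = 1 + K/(m₀c²) = 1 + 21200/493.7 = 43.941
β = √(1 − 1/γ²) = 0.99974
Dilated lifetime: γτ₀ = 43.941 × 12.4 ns = 544.87 ns
d = βc·γτ₀ = 0.99974 × (2.998×10^8 m/s) × 5.4487×10^-7 s = 163 m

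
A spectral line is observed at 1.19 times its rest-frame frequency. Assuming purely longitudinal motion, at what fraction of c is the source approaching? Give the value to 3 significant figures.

β ≈ 0.172

f_obs/f_src = √((1+β)/(1−β)) = 1.19  ⇒  (1+β)/(1−β) = 1.4161
β = |1 − D²|/(1 + D²) = |1 − 1.4161|/(1 + 1.4161) = 0.172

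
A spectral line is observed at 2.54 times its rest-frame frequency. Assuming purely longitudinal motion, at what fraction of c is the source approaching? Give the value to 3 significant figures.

β ≈ 0.732

f_obs/f_src = √((1+β)/(1−β)) = 2.54  ⇒  (1+β)/(1−β) = 6.4516
β = |1 − D²|/(1 + D²) = |1 − 6.4516|/(1 + 6.4516) = 0.732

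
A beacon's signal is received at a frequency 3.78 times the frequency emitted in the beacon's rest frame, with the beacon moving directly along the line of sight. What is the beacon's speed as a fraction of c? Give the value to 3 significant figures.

β ≈ 0.869

f_obs/f_src = √((1+β)/(1−β)) = 3.78  ⇒  (1+β)/(1−β) = 14.288
β = |1 − D²|/(1 + D²) = |1 − 14.288|/(1 + 14.288) = 0.869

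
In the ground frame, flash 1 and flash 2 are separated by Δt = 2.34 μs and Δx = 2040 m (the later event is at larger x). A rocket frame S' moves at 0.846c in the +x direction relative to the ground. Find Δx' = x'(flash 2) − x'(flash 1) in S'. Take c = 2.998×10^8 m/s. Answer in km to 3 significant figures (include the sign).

Δx' ≈ 2.71 km

γ = 1/√(1 − 0.846²) = 1.8755
Δx' = γ(Δx − vΔt) = 1.8755 × (2040 m − 0.846×(2.998×10^8 m/s)×2.34×10^-6 s)
= 1.8755 × (1446.5 m) = 2.71 km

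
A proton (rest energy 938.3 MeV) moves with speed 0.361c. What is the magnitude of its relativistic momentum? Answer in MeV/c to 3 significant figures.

γ = 1/√(1 − 0.361²) = 1.0723
p = γβm₀c = 1.0723 × 0.361 × 938.3 MeV/c = 363 MeV/c

p ≈ 363 MeV/c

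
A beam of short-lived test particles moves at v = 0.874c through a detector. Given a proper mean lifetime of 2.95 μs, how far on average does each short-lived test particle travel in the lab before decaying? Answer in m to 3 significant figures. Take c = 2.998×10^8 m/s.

d ≈ 1590 m

γ = 1/√(1 − 0.874²) = 2.0579
Dilated lifetime: Δt = γτ₀ = 2.0579 × 2.95 μs = 6.0709 μs
d = vΔt = 0.874c × 6.0709 μs = 2.6203×10^8 m/s × 6.0709×10^-6 s = 1590 m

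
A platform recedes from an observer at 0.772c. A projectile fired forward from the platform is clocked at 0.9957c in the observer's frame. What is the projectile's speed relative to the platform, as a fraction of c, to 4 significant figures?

Inverse velocity addition: u' = (u − v)/(1 − uv/c²)
= (0.9957 − 0.772)/(1 − 0.9957×0.772) = 0.2237/0.231320 = 0.9671

u' ≈ 0.9671c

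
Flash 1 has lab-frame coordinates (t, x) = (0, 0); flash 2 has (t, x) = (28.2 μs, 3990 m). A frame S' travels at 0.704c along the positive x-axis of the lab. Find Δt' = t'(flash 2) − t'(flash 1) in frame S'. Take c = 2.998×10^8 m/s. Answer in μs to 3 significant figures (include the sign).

Δt' ≈ 26.5 μs

γ = 1/√(1 − 0.704²) = 1.4081
Δt' = γ(Δt − vΔx/c²) = 1.4081 × (28.2 μs − 0.704×3990 m / (2.998×10^8 m/s))
= 1.4081 × (18.831 μs) = 26.5 μs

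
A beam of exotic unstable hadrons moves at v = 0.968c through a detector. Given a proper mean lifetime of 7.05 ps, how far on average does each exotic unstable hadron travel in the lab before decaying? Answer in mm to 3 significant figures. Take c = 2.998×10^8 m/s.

d ≈ 8.15 mm

γ = 1/√(1 − 0.968²) = 3.9849
Dilated lifetime: Δt = γτ₀ = 3.9849 × 7.05 ps = 28.093 ps
d = vΔt = 0.968c × 28.093 ps = 2.9021×10^8 m/s × 2.8093×10^-11 s = 8.15 mm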